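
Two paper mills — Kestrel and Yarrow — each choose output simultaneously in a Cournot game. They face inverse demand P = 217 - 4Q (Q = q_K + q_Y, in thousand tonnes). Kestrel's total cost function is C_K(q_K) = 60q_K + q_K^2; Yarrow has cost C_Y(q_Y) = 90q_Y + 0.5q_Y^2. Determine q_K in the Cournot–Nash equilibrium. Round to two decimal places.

12.23

Kestrel's profit: π_K = (217 - 4Q)q_K - (60q_K + q_K²). Setting ∂π_K/∂q_K = 0: 157 - 10q_K - 4(q_Y) = 0.
Yarrow's first-order condition: 127 - 9q_Y - 4(q_K) = 0.
Best responses: q_K = (157 - 4q_Y)/10, q_Y = (127 - 4q_K)/9.
Substituting one into the other gives q_K = 905/74 and q_Y = 321/37.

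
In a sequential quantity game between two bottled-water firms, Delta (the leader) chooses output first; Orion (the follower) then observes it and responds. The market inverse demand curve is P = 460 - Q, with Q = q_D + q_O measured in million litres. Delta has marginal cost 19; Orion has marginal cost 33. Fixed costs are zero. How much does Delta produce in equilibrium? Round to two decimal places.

The follower Orion best-responds to any q_D: π_O = (460 - Q)q_O - 33q_O.
∂π_O/∂q_O = 427 - q_D - 2q_O = 0 gives the reaction function q_O = (427 - q_D)/2.
The leader anticipates this reaction. Substituting into P = 460 - Q gives P = 493/2 - (1/2)q_D, so π_D = (493/2 - (1/2)q_D)q_D - 19q_D.
The leader's first-order condition 455/2 - q_D = 0 yields q_D = 455/2.
Then q_O = (427 - 455/2)/2 = 399/4.

227.50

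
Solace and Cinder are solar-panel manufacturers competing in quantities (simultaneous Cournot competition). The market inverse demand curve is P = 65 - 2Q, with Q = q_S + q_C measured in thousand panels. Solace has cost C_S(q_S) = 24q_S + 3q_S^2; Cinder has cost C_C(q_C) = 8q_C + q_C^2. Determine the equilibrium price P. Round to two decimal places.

42.86

Solace's profit: π_S = (65 - 2Q)q_S - (24q_S + 3q_S²). Setting ∂π_S/∂q_S = 0: 41 - 10q_S - 2(q_C) = 0.
Cinder's profit: π_C = (65 - 2Q)q_C - (8q_C + q_C²). Setting ∂π_C/∂q_C = 0: 57 - 6q_C - 2(q_S) = 0.
Best responses: q_S = (41 - 2q_C)/10, q_C = (57 - 2q_S)/6.
Substituting one into the other gives q_S = 33/14 and q_C = 61/7.
Total output Q = 155/14, so price P = 65 - 2·(155/14) = 300/7.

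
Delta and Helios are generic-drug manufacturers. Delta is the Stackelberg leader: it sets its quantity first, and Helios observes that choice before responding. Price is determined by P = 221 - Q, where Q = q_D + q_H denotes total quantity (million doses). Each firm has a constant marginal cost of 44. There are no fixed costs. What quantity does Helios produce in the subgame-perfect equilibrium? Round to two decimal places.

44.25

The follower Helios best-responds to any q_D: π_H = (221 - Q)q_H - 44q_H.
Follower FOC: 177 - q_D - 2q_H = 0, so q_H(q_D) = (177 - q_D)/2.
The leader anticipates this reaction. Substituting into P = 221 - Q gives P = 265/2 - (1/2)q_D, so π_D = (265/2 - (1/2)q_D)q_D - 44q_D.
Maximising: ∂π_D/∂q_D = 177/2 - q_D = 0, giving q_D = 177/2.
Then q_H = (177 - 177/2)/2 = 177/4.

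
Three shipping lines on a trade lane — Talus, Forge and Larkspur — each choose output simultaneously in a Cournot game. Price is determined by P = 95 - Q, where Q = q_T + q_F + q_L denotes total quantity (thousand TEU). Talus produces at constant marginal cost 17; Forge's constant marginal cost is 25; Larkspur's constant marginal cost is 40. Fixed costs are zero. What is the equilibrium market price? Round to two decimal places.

44.25

Talus's profit: π_T = (95 - Q)q_T - (17q_T). Setting ∂π_T/∂q_T = 0: 78 - 2q_T - (q_F + q_L) = 0.
Forge's first-order condition: 70 - 2q_F - (q_T + q_L) = 0.
Larkspur's first-order condition: 55 - 2q_L - (q_T + q_F) = 0.
Adding the 3 conditions: 203 − 2Q − 2Q = 0, i.e. Q = 203/4.
Back-substituting: q_T = (78 − 203/4) = 109/4, q_F = (70 − 203/4) = 77/4, q_L = (55 − 203/4) = 17/4.
Total output Q = 203/4, so price P = 95 - 203/4 = 177/4.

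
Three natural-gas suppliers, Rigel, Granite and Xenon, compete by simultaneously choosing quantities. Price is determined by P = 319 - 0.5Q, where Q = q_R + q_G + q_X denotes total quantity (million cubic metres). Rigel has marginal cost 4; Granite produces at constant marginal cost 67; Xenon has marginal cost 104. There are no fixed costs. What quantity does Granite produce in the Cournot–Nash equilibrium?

113

Rigel's profit: π_R = (319 - 0.5Q)q_R - (4q_R). Setting ∂π_R/∂q_R = 0: 315 - q_R - (1/2)(q_G + q_X) = 0.
Granite's profit: π_G = (319 - 0.5Q)q_G - (67q_G). Setting ∂π_G/∂q_G = 0: 252 - q_G - (1/2)(q_R + q_X) = 0.
Xenon's first-order condition: 215 - q_X - (1/2)(q_R + q_G) = 0.
Adding the 3 first-order conditions: 782 − 2Q = 0, so Q = 391.
Back-substituting: q_R = (315 − 391/2)/(1/2) = 239, q_G = (252 − 391/2)/(1/2) = 113, q_X = (215 − 391/2)/(1/2) = 39.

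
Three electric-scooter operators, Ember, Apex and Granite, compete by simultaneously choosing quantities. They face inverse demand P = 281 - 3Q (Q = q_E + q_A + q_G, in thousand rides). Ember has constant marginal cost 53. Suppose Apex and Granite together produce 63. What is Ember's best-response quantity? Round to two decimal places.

6.50

With rivals' combined output fixed at 63, Ember's profit is π_E = (281 - 3·63 - 3q_E)q_E - (53q_E) = (92 - 3q_E)q_E - (53q_E).
∂π_E/∂q_E = 39 - 6q_E = 0, so q_E = 13/2.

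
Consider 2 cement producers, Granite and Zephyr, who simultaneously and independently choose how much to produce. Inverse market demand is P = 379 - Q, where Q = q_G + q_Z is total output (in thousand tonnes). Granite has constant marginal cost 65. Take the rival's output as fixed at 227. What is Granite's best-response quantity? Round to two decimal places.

43.50

With the rival's output fixed at 227, Granite's profit is π_G = (379 - 227 - q_G)q_G - (65q_G) = (152 - q_G)q_G - (65q_G).
∂π_G/∂q_G = 87 - 2q_G = 0, so q_G = 87/2.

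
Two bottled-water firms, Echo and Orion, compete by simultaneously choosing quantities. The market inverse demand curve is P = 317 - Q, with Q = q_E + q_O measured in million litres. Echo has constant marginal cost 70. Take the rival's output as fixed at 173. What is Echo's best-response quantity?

With the rival's output fixed at 173, Echo's profit is π_E = (317 - 173 - q_E)q_E - (70q_E) = (144 - q_E)q_E - (70q_E).
∂π_E/∂q_E = 74 - 2q_E = 0, so q_E = 37.

37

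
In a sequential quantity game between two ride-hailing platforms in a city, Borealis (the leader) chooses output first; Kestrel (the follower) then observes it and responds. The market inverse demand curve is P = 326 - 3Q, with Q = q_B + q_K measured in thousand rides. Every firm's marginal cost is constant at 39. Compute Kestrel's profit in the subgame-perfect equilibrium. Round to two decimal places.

The follower Kestrel best-responds to any q_B: π_K = (326 - 3Q)q_K - 39q_K.
Setting the follower's marginal profit to zero, 287 - 3q_B - 6q_K = 0, i.e. q_K = (287 - 3q_B)/6.
Borealis substitutes q_K(q_B) into its own profit: π_B = q_B(326 - 3q_B - (287 - 3q_B)/2) - 39q_B = (365/2 - (3/2)q_B)q_B - 39q_B.
The leader's first-order condition 287/2 - 3q_B = 0 yields q_B = 287/6.
Then q_K = (287 - 3·(287/6))/6 = 287/12.
Price P = 326 - 3·(287/4) = 443/4.
Kestrel's profit: (443/4 - 39)·(287/12) = 1716.0208.

1716.02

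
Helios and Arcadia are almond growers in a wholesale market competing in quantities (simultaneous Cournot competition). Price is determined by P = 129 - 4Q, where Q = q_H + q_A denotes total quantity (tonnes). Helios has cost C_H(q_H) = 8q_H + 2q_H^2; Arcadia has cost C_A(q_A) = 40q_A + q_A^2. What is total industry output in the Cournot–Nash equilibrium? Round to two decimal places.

Helios's profit: π_H = (129 - 4Q)q_H - (8q_H + 2q_H²). Setting ∂π_H/∂q_H = 0: 121 - 12q_H - 4(q_A) = 0.
Arcadia's first-order condition: 89 - 10q_A - 4(q_H) = 0.
Best responses: q_H = (121 - 4q_A)/12, q_A = (89 - 4q_H)/10.
Solving the pair: q_H = 427/52, q_A = 73/13.
Total output Q = 427/52 + 73/13 = 719/52.

13.83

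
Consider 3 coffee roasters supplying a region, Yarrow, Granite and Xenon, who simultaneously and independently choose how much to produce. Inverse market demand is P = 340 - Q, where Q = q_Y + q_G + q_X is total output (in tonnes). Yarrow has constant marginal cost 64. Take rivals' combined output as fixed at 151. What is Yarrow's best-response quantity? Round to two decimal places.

62.50

With rivals' combined output fixed at 151, Yarrow's profit is π_Y = (340 - 151 - q_Y)q_Y - (64q_Y) = (189 - q_Y)q_Y - (64q_Y).
∂π_Y/∂q_Y = 125 - 2q_Y = 0, so q_Y = 125/2.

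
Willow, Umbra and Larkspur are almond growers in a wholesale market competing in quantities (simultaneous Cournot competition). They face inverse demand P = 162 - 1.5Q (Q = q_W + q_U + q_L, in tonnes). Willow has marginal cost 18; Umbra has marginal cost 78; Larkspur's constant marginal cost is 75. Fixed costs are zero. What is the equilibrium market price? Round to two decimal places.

83.25

Willow's profit: π_W = (162 - 1.5Q)q_W - (18q_W). Setting ∂π_W/∂q_W = 0: 144 - 3q_W - (3/2)(q_U + q_L) = 0.
Umbra's profit: π_U = (162 - 1.5Q)q_U - (78q_U). Setting ∂π_U/∂q_U = 0: 84 - 3q_U - (3/2)(q_W + q_L) = 0.
Larkspur's first-order condition: 87 - 3q_L - (3/2)(q_W + q_U) = 0.
Summing all 3 equations gives 315 − 6Q = 0, hence Q = 105/2.
Back-substituting: q_W = (144 − 315/4)/(3/2) = 87/2, q_U = (84 − 315/4)/(3/2) = 7/2, q_L = (87 − 315/4)/(3/2) = 11/2.
Total output Q = 105/2, so price P = 162 - (3/2)·(105/2) = 333/4.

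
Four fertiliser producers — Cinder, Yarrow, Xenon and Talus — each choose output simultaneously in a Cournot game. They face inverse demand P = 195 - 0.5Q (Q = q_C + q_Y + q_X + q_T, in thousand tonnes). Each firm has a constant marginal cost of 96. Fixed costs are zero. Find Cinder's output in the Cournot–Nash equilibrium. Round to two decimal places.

39.60

A representative firm's profit is π_i = q_i(195 - 0.5Q) - 96q_i.
Setting ∂π_i/∂q_i = 0 with rivals' quantities fixed: 99 - q_i - (1/2)·Σ_{j≠i} q_j = 0.
By symmetry each firm produces the same amount; substituting Σ_{j≠i} q_j = 3q_i yields q_i = 99/(5/2) = 198/5.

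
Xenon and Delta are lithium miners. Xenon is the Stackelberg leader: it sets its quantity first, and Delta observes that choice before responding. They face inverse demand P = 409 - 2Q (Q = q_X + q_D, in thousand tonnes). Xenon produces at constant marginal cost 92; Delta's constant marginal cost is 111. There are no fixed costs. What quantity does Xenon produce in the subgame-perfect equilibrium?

84

The follower Delta best-responds to any q_X: π_D = (409 - 2Q)q_D - 111q_D.
Setting the follower's marginal profit to zero, 298 - 2q_X - 4q_D = 0, i.e. q_D = (298 - 2q_X)/4.
The leader anticipates this reaction. Substituting into P = 409 - 2Q gives P = 260 - q_X, so π_X = (260 - q_X)q_X - 92q_X.
Maximising: ∂π_X/∂q_X = 168 - 2q_X = 0, giving q_X = 84.
Then q_D = (298 - 2·84)/4 = 65/2.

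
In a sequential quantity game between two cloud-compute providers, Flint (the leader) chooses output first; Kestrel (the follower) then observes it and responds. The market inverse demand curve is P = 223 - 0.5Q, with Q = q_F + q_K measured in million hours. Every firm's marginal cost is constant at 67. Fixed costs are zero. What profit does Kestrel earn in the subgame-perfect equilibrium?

Solve by backward induction. Given q_F, the follower Kestrel maximises π_K = (223 - (1/2)q_F - (1/2)q_K)q_K - 67q_K.
Follower FOC: 156 - (1/2)q_F - q_K = 0, so q_K(q_F) = (156 - (1/2)q_F).
Flint substitutes q_K(q_F) into its own profit: π_F = q_F(223 - (1/2)q_F - (156 - (1/2)q_F)/2) - 67q_F = (145 - (1/4)q_F)q_F - 67q_F.
Leader FOC: 78 - (1/2)q_F = 0, so q_F = 156.
Then q_K = (156 - (1/2)·156) = 78.
Price P = 223 - (1/2)·234 = 106.
Kestrel's profit: (106 - 67)·78 = 3042.

3042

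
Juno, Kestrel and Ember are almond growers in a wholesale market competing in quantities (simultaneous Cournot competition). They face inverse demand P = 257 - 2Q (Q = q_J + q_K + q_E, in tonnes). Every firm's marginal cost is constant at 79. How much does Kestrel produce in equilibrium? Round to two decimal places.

A representative firm's profit is π_i = q_i(257 - 2Q) - 79q_i.
First-order condition (treating rivals' output as given): 178 - 4q_i - 2·Σ_{j≠i} q_j = 0.
With identical firms every q_j equals q_i, so Σ_{j≠i} q_j = 2q_i and 178 = 8q_i, giving q_i = 89/4.

22.25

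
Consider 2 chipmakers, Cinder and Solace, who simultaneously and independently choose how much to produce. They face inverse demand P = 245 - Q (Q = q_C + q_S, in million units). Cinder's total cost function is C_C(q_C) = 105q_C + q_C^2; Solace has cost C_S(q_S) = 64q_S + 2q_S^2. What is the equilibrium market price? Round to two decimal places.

190.96

Cinder's profit: π_C = (245 - Q)q_C - (105q_C + q_C²). Setting ∂π_C/∂q_C = 0: 140 - 4q_C - (q_S) = 0.
Solace's first-order condition: 181 - 6q_S - (q_C) = 0.
So q_C = (140 - q_S)/4 and q_S = (181 - q_C)/6.
Substituting one into the other gives q_C = 659/23 and q_S = 584/23.
Total output Q = 1243/23, so price P = 245 - 1243/23 = 190.9565.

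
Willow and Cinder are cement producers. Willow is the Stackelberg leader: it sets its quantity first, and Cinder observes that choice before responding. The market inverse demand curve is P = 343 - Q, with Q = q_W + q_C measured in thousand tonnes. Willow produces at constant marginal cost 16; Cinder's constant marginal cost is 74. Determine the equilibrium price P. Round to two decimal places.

The follower Cinder best-responds to any q_W: π_C = (343 - Q)q_C - 74q_C.
Follower FOC: 269 - q_W - 2q_C = 0, so q_C(q_W) = (269 - q_W)/2.
Willow substitutes q_C(q_W) into its own profit: π_W = q_W(343 - q_W - (269 - q_W)/2) - 16q_W = (417/2 - (1/2)q_W)q_W - 16q_W.
The leader's first-order condition 385/2 - q_W = 0 yields q_W = 385/2.
Then q_C = (269 - 385/2)/2 = 153/4.
Total output Q = 923/4, so price P = 343 - 923/4 = 449/4.

112.25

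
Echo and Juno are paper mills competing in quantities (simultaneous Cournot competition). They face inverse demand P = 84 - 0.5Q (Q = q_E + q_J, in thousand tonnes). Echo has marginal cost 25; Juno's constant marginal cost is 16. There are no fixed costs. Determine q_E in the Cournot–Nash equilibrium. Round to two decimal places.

33.33

Echo's profit: π_E = (84 - 0.5Q)q_E - (25q_E). Setting ∂π_E/∂q_E = 0: 59 - q_E - (1/2)(q_J) = 0.
Juno's profit: π_J = (84 - 0.5Q)q_J - (16q_J). Setting ∂π_J/∂q_J = 0: 68 - q_J - (1/2)(q_E) = 0.
So q_E = (59 - (1/2)q_J) and q_J = (68 - (1/2)q_E).
Substituting one into the other gives q_E = 100/3 and q_J = 154/3.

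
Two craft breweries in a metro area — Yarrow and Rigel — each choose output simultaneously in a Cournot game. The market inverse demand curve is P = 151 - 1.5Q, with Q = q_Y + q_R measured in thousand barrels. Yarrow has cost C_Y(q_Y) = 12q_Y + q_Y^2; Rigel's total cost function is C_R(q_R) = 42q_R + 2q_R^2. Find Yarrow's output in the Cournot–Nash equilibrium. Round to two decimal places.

24.72

Yarrow's profit: π_Y = (151 - 1.5Q)q_Y - (12q_Y + q_Y²). Setting ∂π_Y/∂q_Y = 0: 139 - 5q_Y - (3/2)(q_R) = 0.
Rigel's first-order condition: 109 - 7q_R - (3/2)(q_Y) = 0.
Best responses: q_Y = (139 - (3/2)q_R)/5, q_R = (109 - (3/2)q_Y)/7.
Solving the pair: q_Y = 24.7176, q_R = 1346/131.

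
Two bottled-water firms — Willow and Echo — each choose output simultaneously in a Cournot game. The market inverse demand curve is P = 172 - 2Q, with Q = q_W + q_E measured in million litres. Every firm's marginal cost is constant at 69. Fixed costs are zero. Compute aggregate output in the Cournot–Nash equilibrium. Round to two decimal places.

34.33

Each firm earns π_i = (172 - 2Q)q_i - 69q_i.
First-order condition (treating rivals' output as given): 103 - 4q_i - 2q_j = 0.
With identical firms every q_j equals q_i, so q_j = q_i and 103 = 6q_i, giving q_i = 103/6.
Total output Q = 103/6 + 103/6 = 103/3.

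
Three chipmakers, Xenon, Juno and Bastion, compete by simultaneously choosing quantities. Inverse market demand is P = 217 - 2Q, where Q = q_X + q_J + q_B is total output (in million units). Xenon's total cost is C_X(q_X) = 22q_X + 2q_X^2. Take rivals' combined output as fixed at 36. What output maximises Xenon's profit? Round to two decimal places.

With rivals' combined output fixed at 36, Xenon's profit is π_X = (217 - 2·36 - 2q_X)q_X - (22q_X + 2q_X²) = (145 - 2q_X)q_X - (22q_X + 2q_X²).
∂π_X/∂q_X = 123 - 8q_X = 0, so q_X = 123/8.

15.38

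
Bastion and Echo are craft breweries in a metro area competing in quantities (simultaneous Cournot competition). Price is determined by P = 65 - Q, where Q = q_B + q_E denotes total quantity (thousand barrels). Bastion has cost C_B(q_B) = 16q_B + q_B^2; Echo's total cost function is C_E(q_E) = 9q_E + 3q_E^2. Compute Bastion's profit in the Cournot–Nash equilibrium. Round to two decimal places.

234.96

Bastion's profit: π_B = (65 - Q)q_B - (16q_B + q_B²). Setting ∂π_B/∂q_B = 0: 49 - 4q_B - (q_E) = 0.
Echo's first-order condition: 56 - 8q_E - (q_B) = 0.
So q_B = (49 - q_E)/4 and q_E = (56 - q_B)/8.
Solving the pair: q_B = 336/31, q_E = 175/31.
Price P = 65 - 511/31 = 1504/31.
Bastion's profit: (1504/31)·(336/31) - 16·(336/31) - (336/31)² = 234.9553.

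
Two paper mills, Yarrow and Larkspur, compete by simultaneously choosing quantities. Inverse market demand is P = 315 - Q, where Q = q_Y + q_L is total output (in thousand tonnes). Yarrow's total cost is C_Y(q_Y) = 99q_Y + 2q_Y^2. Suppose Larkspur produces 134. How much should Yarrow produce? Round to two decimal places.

With the rival's output fixed at 134, Yarrow's profit is π_Y = (315 - 134 - q_Y)q_Y - (99q_Y + 2q_Y²) = (181 - q_Y)q_Y - (99q_Y + 2q_Y²).
∂π_Y/∂q_Y = 82 - 6q_Y = 0, so q_Y = 41/3.

13.67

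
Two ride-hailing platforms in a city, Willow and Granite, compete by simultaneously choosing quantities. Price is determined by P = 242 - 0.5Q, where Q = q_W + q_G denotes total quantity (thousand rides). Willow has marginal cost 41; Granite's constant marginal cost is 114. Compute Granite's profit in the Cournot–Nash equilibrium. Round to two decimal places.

672.22

Willow's profit: π_W = (242 - 0.5Q)q_W - (41q_W). Setting ∂π_W/∂q_W = 0: 201 - q_W - (1/2)(q_G) = 0.
Granite's profit: π_G = (242 - 0.5Q)q_G - (114q_G). Setting ∂π_G/∂q_G = 0: 128 - q_G - (1/2)(q_W) = 0.
Rearranging gives the reaction functions q_W = (201 - (1/2)q_G) and q_G = (128 - (1/2)q_W).
Substituting one into the other gives q_W = 548/3 and q_G = 110/3.
Price P = 242 - (1/2)·(658/3) = 397/3.
Granite's profit: (397/3 - 114)·(110/3) = 672.2222.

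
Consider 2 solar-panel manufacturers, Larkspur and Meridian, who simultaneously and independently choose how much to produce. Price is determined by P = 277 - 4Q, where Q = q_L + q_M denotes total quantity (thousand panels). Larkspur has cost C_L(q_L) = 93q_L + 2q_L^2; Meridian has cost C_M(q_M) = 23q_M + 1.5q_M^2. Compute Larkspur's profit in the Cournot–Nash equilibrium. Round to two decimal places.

453.06

Larkspur's profit: π_L = (277 - 4Q)q_L - (93q_L + 2q_L²). Setting ∂π_L/∂q_L = 0: 184 - 12q_L - 4(q_M) = 0.
Meridian's first-order condition: 254 - 11q_M - 4(q_L) = 0.
So q_L = (184 - 4q_M)/12 and q_M = (254 - 4q_L)/11.
Substituting one into the other gives q_L = 252/29 and q_M = 578/29.
Price P = 277 - 4·(830/29) = 162.5172.
Larkspur's profit: 162.5172·(252/29) - 93·(252/29) - 2(252/29)² = 453.0606.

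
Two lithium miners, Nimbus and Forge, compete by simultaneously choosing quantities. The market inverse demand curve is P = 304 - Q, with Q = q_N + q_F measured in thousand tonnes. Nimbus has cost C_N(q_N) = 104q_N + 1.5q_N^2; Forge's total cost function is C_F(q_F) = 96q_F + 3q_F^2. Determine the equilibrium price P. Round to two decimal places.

Nimbus's profit: π_N = (304 - Q)q_N - (104q_N + (3/2)q_N²). Setting ∂π_N/∂q_N = 0: 200 - 5q_N - (q_F) = 0.
Forge's first-order condition: 208 - 8q_F - (q_N) = 0.
Rearranging gives the reaction functions q_N = (200 - q_F)/5 and q_F = (208 - q_N)/8.
Substituting one into the other gives q_N = 464/13 and q_F = 280/13.
Total output Q = 744/13, so price P = 304 - 744/13 = 246.7692.

246.77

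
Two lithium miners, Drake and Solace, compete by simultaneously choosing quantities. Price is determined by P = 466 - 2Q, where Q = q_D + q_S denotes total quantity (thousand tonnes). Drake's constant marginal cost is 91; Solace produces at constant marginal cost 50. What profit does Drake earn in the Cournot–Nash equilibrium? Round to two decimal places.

6197.56

Drake's profit: π_D = (466 - 2Q)q_D - (91q_D). Setting ∂π_D/∂q_D = 0: 375 - 4q_D - 2(q_S) = 0.
Solace's profit: π_S = (466 - 2Q)q_S - (50q_S). Setting ∂π_S/∂q_S = 0: 416 - 4q_S - 2(q_D) = 0.
Best responses: q_D = (375 - 2q_S)/4, q_S = (416 - 2q_D)/4.
Substituting one into the other gives q_D = 167/3 and q_S = 457/6.
Price P = 466 - 2·(791/6) = 607/3.
Drake's profit: (607/3 - 91)·(167/3) = 6197.5556.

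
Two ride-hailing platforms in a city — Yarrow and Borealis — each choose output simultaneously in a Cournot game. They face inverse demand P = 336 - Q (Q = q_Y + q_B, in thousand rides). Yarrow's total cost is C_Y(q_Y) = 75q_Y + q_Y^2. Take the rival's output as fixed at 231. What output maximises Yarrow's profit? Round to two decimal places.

7.50

With the rival's output fixed at 231, Yarrow's profit is π_Y = (336 - 231 - q_Y)q_Y - (75q_Y + q_Y²) = (105 - q_Y)q_Y - (75q_Y + q_Y²).
∂π_Y/∂q_Y = 30 - 4q_Y = 0, so q_Y = 15/2.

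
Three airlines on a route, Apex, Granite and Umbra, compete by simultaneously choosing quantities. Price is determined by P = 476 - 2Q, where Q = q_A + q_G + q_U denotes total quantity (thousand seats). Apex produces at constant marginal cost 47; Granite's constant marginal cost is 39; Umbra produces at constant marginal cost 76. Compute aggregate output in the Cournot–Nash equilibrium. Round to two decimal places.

Apex's profit: π_A = (476 - 2Q)q_A - (47q_A). Setting ∂π_A/∂q_A = 0: 429 - 4q_A - 2(q_G + q_U) = 0.
Granite's profit: π_G = (476 - 2Q)q_G - (39q_G). Setting ∂π_G/∂q_G = 0: 437 - 4q_G - 2(q_A + q_U) = 0.
Umbra's profit: π_U = (476 - 2Q)q_U - (76q_U). Setting ∂π_U/∂q_U = 0: 400 - 4q_U - 2(q_A + q_G) = 0.
Summing all 3 equations gives 1266 − 8Q = 0, hence Q = 633/4.
Back-substituting: q_A = (429 − 633/2)/2 = 225/4, q_G = (437 − 633/2)/2 = 241/4, q_U = (400 − 633/2)/2 = 167/4.
Total output Q = 225/4 + 241/4 + 167/4 = 633/4.

158.25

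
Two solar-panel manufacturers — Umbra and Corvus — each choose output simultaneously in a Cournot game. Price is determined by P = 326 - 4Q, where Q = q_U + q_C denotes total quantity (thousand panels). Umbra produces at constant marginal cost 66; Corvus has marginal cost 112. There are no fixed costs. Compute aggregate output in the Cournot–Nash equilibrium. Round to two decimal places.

39.50

Umbra's profit: π_U = (326 - 4Q)q_U - (66q_U). Setting ∂π_U/∂q_U = 0: 260 - 8q_U - 4(q_C) = 0.
Corvus's first-order condition: 214 - 8q_C - 4(q_U) = 0.
Best responses: q_U = (260 - 4q_C)/8, q_C = (214 - 4q_U)/8.
Substituting one into the other gives q_U = 51/2 and q_C = 14.
Total output Q = 51/2 + 14 = 79/2.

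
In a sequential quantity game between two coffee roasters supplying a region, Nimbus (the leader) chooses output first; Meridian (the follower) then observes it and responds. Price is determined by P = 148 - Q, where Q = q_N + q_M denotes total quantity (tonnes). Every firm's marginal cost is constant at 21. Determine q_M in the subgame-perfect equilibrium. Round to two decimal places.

Solve by backward induction. Given q_N, the follower Meridian maximises π_M = (148 - q_N - q_M)q_M - 21q_M.
Follower FOC: 127 - q_N - 2q_M = 0, so q_M(q_N) = (127 - q_N)/2.
Nimbus substitutes q_M(q_N) into its own profit: π_N = q_N(148 - q_N - (127 - q_N)/2) - 21q_N = (169/2 - (1/2)q_N)q_N - 21q_N.
Maximising: ∂π_N/∂q_N = 127/2 - q_N = 0, giving q_N = 127/2.
Then q_M = (127 - 127/2)/2 = 127/4.

31.75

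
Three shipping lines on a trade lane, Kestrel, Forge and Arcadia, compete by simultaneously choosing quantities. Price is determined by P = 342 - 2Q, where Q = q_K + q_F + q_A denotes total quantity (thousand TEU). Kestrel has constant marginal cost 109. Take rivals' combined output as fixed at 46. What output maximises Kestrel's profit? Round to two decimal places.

35.25

With rivals' combined output fixed at 46, Kestrel's profit is π_K = (342 - 2·46 - 2q_K)q_K - (109q_K) = (250 - 2q_K)q_K - (109q_K).
∂π_K/∂q_K = 141 - 4q_K = 0, so q_K = 141/4.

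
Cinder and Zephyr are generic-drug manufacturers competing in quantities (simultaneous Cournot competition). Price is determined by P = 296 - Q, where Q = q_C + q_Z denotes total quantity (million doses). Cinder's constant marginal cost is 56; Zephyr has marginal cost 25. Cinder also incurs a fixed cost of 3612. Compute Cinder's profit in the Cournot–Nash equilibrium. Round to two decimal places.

Cinder's profit: π_C = (296 - Q)q_C - (56q_C). Setting ∂π_C/∂q_C = 0: 240 - 2q_C - (q_Z) = 0.
Zephyr's first-order condition: 271 - 2q_Z - (q_C) = 0.
Best responses: q_C = (240 - q_Z)/2, q_Z = (271 - q_C)/2.
Substituting one into the other gives q_C = 209/3 and q_Z = 302/3.
Price P = 296 - 511/3 = 377/3.
Cinder's profit: (377/3 - 56)·(209/3) - 3612 = 1241.4444.

1241.44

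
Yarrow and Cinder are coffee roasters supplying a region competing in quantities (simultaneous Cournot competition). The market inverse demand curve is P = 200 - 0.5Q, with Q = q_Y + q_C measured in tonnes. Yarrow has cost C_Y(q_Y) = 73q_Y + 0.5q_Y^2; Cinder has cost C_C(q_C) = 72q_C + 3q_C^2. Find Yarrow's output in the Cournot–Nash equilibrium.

Yarrow's profit: π_Y = (200 - 0.5Q)q_Y - (73q_Y + (1/2)q_Y²). Setting ∂π_Y/∂q_Y = 0: 127 - 2q_Y - (1/2)(q_C) = 0.
Cinder's first-order condition: 128 - 7q_C - (1/2)(q_Y) = 0.
So q_Y = (127 - (1/2)q_C)/2 and q_C = (128 - (1/2)q_Y)/7.
Solving the pair: q_Y = 60, q_C = 14.

60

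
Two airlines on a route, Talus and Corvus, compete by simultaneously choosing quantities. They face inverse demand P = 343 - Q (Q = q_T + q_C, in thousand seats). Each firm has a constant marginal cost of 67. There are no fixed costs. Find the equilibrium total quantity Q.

184

Each firm earns π_i = (343 - Q)q_i - 67q_i.
Setting ∂π_i/∂q_i = 0 with rivals' quantities fixed: 276 - 2q_i - q_j = 0.
With identical firms every q_j equals q_i, so q_j = q_i and 276 = 3q_i, giving q_i = 92.
Total output Q = 92 + 92 = 184.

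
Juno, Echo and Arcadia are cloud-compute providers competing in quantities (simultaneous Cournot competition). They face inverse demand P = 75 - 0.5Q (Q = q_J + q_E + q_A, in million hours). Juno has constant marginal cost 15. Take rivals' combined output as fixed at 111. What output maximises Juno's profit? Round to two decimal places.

4.50

With rivals' combined output fixed at 111, Juno's profit is π_J = (75 - (1/2)·111 - (1/2)q_J)q_J - (15q_J) = (39/2 - (1/2)q_J)q_J - (15q_J).
∂π_J/∂q_J = 9/2 - q_J = 0, so q_J = 9/2.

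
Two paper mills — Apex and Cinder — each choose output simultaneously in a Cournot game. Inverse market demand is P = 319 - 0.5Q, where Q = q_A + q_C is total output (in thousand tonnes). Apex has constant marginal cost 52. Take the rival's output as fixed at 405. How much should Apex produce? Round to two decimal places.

64.50

With the rival's output fixed at 405, Apex's profit is π_A = (319 - (1/2)·405 - (1/2)q_A)q_A - (52q_A) = (233/2 - (1/2)q_A)q_A - (52q_A).
∂π_A/∂q_A = 129/2 - q_A = 0, so q_A = 129/2.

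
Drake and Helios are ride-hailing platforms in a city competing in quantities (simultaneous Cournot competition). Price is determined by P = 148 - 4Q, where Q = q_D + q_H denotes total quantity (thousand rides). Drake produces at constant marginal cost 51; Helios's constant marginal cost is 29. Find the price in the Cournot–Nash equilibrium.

Drake's profit: π_D = (148 - 4Q)q_D - (51q_D). Setting ∂π_D/∂q_D = 0: 97 - 8q_D - 4(q_H) = 0.
Helios's profit: π_H = (148 - 4Q)q_H - (29q_H). Setting ∂π_H/∂q_H = 0: 119 - 8q_H - 4(q_D) = 0.
Best responses: q_D = (97 - 4q_H)/8, q_H = (119 - 4q_D)/8.
Solving the pair: q_D = 25/4, q_H = 47/4.
Total output Q = 18, so price P = 148 - 4·18 = 76.

76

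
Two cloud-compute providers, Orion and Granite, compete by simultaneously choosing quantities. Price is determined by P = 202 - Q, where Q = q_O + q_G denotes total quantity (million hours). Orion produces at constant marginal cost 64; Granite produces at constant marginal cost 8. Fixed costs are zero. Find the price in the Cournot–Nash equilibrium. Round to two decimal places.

Orion's profit: π_O = (202 - Q)q_O - (64q_O). Setting ∂π_O/∂q_O = 0: 138 - 2q_O - (q_G) = 0.
Granite's first-order condition: 194 - 2q_G - (q_O) = 0.
Rearranging gives the reaction functions q_O = (138 - q_G)/2 and q_G = (194 - q_O)/2.
Solving the pair: q_O = 82/3, q_G = 250/3.
Total output Q = 332/3, so price P = 202 - 332/3 = 274/3.

91.33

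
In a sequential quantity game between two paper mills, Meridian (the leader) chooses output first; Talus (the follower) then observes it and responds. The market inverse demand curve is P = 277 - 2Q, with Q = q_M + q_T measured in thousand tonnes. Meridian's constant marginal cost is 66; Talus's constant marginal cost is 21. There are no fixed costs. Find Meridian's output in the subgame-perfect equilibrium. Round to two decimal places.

41.50

The follower Talus best-responds to any q_M: π_T = (277 - 2Q)q_T - 21q_T.
∂π_T/∂q_T = 256 - 2q_M - 4q_T = 0 gives the reaction function q_T = (256 - 2q_M)/4.
Meridian substitutes q_T(q_M) into its own profit: π_M = q_M(277 - 2q_M - (256 - 2q_M)/2) - 66q_M = (149 - q_M)q_M - 66q_M.
Leader FOC: 83 - 2q_M = 0, so q_M = 83/2.
Then q_T = (256 - 2·(83/2))/4 = 173/4.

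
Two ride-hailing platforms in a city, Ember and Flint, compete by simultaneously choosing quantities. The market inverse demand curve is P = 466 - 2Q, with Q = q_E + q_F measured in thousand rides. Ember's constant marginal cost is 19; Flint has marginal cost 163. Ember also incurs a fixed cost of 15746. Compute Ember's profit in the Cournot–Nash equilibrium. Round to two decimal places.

3658.50

Ember's profit: π_E = (466 - 2Q)q_E - (19q_E). Setting ∂π_E/∂q_E = 0: 447 - 4q_E - 2(q_F) = 0.
Flint's first-order condition: 303 - 4q_F - 2(q_E) = 0.
So q_E = (447 - 2q_F)/4 and q_F = (303 - 2q_E)/4.
Substituting one into the other gives q_E = 197/2 and q_F = 53/2.
Price P = 466 - 2·125 = 216.
Ember's profit: (216 - 19)·(197/2) - 15746 = 3658.5000.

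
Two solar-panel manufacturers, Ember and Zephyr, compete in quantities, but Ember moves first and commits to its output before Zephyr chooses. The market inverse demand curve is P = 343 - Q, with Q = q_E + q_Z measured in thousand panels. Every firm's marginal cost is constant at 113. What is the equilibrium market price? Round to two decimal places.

170.50

Solve by backward induction. Given q_E, the follower Zephyr maximises π_Z = (343 - q_E - q_Z)q_Z - 113q_Z.
∂π_Z/∂q_Z = 230 - q_E - 2q_Z = 0 gives the reaction function q_Z = (230 - q_E)/2.
The leader anticipates this reaction. Substituting into P = 343 - Q gives P = 228 - (1/2)q_E, so π_E = (228 - (1/2)q_E)q_E - 113q_E.
The leader's first-order condition 115 - q_E = 0 yields q_E = 115.
Then q_Z = (230 - 115)/2 = 115/2.
Total output Q = 345/2, so price P = 343 - 345/2 = 341/2.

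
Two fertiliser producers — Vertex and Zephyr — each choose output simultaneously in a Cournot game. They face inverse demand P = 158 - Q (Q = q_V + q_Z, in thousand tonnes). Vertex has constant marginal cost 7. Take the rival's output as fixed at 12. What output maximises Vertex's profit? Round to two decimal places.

With the rival's output fixed at 12, Vertex's profit is π_V = (158 - 12 - q_V)q_V - (7q_V) = (146 - q_V)q_V - (7q_V).
∂π_V/∂q_V = 139 - 2q_V = 0, so q_V = 139/2.

69.50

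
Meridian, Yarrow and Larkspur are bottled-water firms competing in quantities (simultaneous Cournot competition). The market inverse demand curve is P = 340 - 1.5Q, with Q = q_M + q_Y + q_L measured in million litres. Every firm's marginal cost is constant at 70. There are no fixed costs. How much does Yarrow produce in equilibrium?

45

Each firm earns π_i = (340 - 1.5Q)q_i - 70q_i.
First-order condition (treating rivals' output as given): 270 - 3q_i - (3/2)·Σ_{j≠i} q_j = 0.
By symmetry each firm produces the same amount; substituting Σ_{j≠i} q_j = 2q_i yields q_i = 270/6 = 45.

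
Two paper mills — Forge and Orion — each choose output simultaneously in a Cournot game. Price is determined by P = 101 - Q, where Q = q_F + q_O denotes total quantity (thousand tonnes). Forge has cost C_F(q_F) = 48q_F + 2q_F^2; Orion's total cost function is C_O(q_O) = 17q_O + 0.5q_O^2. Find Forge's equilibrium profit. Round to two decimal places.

Forge's profit: π_F = (101 - Q)q_F - (48q_F + 2q_F²). Setting ∂π_F/∂q_F = 0: 53 - 6q_F - (q_O) = 0.
Orion's profit: π_O = (101 - Q)q_O - (17q_O + (1/2)q_O²). Setting ∂π_O/∂q_O = 0: 84 - 3q_O - (q_F) = 0.
Best responses: q_F = (53 - q_O)/6, q_O = (84 - q_F)/3.
Solving the pair: q_F = 75/17, q_O = 451/17.
Price P = 101 - 526/17 = 1191/17.
Forge's profit: (1191/17)·(75/17) - 48·(75/17) - 2(75/17)² = 58.3910.

58.39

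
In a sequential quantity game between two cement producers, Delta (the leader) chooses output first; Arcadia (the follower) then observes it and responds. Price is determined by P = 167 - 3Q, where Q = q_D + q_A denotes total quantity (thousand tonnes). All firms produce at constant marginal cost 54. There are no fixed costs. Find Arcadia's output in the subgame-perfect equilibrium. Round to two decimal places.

9.42

Solve by backward induction. Given q_D, the follower Arcadia maximises π_A = (167 - 3q_D - 3q_A)q_A - 54q_A.
Setting the follower's marginal profit to zero, 113 - 3q_D - 6q_A = 0, i.e. q_A = (113 - 3q_D)/6.
Delta substitutes q_A(q_D) into its own profit: π_D = q_D(167 - 3q_D - (113 - 3q_D)/2) - 54q_D = (221/2 - (3/2)q_D)q_D - 54q_D.
The leader's first-order condition 113/2 - 3q_D = 0 yields q_D = 113/6.
Then q_A = (113 - 3·(113/6))/6 = 113/12.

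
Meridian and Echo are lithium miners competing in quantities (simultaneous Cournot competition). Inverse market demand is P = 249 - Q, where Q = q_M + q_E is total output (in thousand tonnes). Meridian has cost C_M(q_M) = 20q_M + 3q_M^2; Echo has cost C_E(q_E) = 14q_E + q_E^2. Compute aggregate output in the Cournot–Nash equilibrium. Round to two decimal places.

Meridian's profit: π_M = (249 - Q)q_M - (20q_M + 3q_M²). Setting ∂π_M/∂q_M = 0: 229 - 8q_M - (q_E) = 0.
Echo's profit: π_E = (249 - Q)q_E - (14q_E + q_E²). Setting ∂π_E/∂q_E = 0: 235 - 4q_E - (q_M) = 0.
So q_M = (229 - q_E)/8 and q_E = (235 - q_M)/4.
Solving the pair: q_M = 681/31, q_E = 1651/31.
Total output Q = 681/31 + 1651/31 = 75.2258.

75.23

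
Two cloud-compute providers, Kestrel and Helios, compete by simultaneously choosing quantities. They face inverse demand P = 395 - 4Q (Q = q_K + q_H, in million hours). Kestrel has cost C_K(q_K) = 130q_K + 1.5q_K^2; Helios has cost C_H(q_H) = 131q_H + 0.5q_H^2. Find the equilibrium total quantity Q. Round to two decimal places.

38.23

Kestrel's profit: π_K = (395 - 4Q)q_K - (130q_K + (3/2)q_K²). Setting ∂π_K/∂q_K = 0: 265 - 11q_K - 4(q_H) = 0.
Helios's first-order condition: 264 - 9q_H - 4(q_K) = 0.
Rearranging gives the reaction functions q_K = (265 - 4q_H)/11 and q_H = (264 - 4q_K)/9.
Substituting one into the other gives q_K = 1329/83 and q_H = 1844/83.
Total output Q = 1329/83 + 1844/83 = 38.2289.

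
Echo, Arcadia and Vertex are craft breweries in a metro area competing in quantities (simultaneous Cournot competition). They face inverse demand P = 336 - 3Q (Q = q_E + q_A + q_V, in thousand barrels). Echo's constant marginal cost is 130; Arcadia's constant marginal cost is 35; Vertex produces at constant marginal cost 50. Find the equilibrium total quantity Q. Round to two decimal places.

Echo's profit: π_E = (336 - 3Q)q_E - (130q_E). Setting ∂π_E/∂q_E = 0: 206 - 6q_E - 3(q_A + q_V) = 0.
Arcadia's first-order condition: 301 - 6q_A - 3(q_E + q_V) = 0.
Vertex's profit: π_V = (336 - 3Q)q_V - (50q_V). Setting ∂π_V/∂q_V = 0: 286 - 6q_V - 3(q_E + q_A) = 0.
Adding the 3 first-order conditions: 793 − 12Q = 0, so Q = 793/12.
Back-substituting: q_E = (206 − 793/4)/3 = 31/12, q_A = (301 − 793/4)/3 = 137/4, q_V = (286 − 793/4)/3 = 117/4.
Total output Q = 31/12 + 137/4 + 117/4 = 793/12.

66.08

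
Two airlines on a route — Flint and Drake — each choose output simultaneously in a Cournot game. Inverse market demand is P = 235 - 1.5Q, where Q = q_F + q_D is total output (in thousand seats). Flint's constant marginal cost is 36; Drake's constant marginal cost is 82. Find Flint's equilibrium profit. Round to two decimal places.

Flint's profit: π_F = (235 - 1.5Q)q_F - (36q_F). Setting ∂π_F/∂q_F = 0: 199 - 3q_F - (3/2)(q_D) = 0.
Drake's profit: π_D = (235 - 1.5Q)q_D - (82q_D). Setting ∂π_D/∂q_D = 0: 153 - 3q_D - (3/2)(q_F) = 0.
So q_F = (199 - (3/2)q_D)/3 and q_D = (153 - (3/2)q_F)/3.
Substituting one into the other gives q_F = 490/9 and q_D = 214/9.
Price P = 235 - (3/2)·(704/9) = 353/3.
Flint's profit: (353/3 - 36)·(490/9) = 4446.2963.

4446.30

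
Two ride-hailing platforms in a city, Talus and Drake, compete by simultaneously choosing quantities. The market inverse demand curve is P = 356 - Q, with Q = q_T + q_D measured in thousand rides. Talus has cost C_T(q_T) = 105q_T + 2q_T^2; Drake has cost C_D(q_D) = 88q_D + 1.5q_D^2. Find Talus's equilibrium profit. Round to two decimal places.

3475.04

Talus's profit: π_T = (356 - Q)q_T - (105q_T + 2q_T²). Setting ∂π_T/∂q_T = 0: 251 - 6q_T - (q_D) = 0.
Drake's profit: π_D = (356 - Q)q_D - (88q_D + (3/2)q_D²). Setting ∂π_D/∂q_D = 0: 268 - 5q_D - (q_T) = 0.
Rearranging gives the reaction functions q_T = (251 - q_D)/6 and q_D = (268 - q_T)/5.
Solving the pair: q_T = 987/29, q_D = 1357/29.
Price P = 356 - 80.8276 = 275.1724.
Talus's profit: 275.1724·(987/29) - 105·(987/29) - 2(987/29)² = 3475.0380.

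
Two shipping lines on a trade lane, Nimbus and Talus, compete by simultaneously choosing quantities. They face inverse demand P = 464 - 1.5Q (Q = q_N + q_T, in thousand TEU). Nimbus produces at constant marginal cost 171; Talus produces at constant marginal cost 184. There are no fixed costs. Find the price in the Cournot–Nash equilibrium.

273

Nimbus's profit: π_N = (464 - 1.5Q)q_N - (171q_N). Setting ∂π_N/∂q_N = 0: 293 - 3q_N - (3/2)(q_T) = 0.
Talus's profit: π_T = (464 - 1.5Q)q_T - (184q_T). Setting ∂π_T/∂q_T = 0: 280 - 3q_T - (3/2)(q_N) = 0.
So q_N = (293 - (3/2)q_T)/3 and q_T = (280 - (3/2)q_N)/3.
Substituting one into the other gives q_N = 68 and q_T = 178/3.
Total output Q = 382/3, so price P = 464 - (3/2)·(382/3) = 273.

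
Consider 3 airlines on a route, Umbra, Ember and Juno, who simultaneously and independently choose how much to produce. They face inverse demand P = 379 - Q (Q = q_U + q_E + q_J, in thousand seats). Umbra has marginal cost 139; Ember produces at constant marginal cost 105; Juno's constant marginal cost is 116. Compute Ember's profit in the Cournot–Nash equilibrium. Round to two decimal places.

Umbra's profit: π_U = (379 - Q)q_U - (139q_U). Setting ∂π_U/∂q_U = 0: 240 - 2q_U - (q_E + q_J) = 0.
Ember's profit: π_E = (379 - Q)q_E - (105q_E). Setting ∂π_E/∂q_E = 0: 274 - 2q_E - (q_U + q_J) = 0.
Juno's first-order condition: 263 - 2q_J - (q_U + q_E) = 0.
Adding the 3 conditions: 777 − 2Q − 2Q = 0, i.e. Q = 777/4.
Back-substituting: q_U = (240 − 777/4) = 183/4, q_E = (274 − 777/4) = 319/4, q_J = (263 − 777/4) = 275/4.
Price P = 379 - 777/4 = 739/4.
Ember's profit: (739/4 - 105)·(319/4) = 6360.0625.

6360.06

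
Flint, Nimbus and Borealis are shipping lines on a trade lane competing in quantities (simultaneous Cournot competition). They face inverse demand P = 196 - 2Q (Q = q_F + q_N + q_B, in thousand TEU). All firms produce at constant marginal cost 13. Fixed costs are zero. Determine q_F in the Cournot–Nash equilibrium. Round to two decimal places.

A representative firm's profit is π_i = q_i(196 - 2Q) - 13q_i.
Setting ∂π_i/∂q_i = 0 with rivals' quantities fixed: 183 - 4q_i - 2·Σ_{j≠i} q_j = 0.
By symmetry each firm produces the same amount; substituting Σ_{j≠i} q_j = 2q_i yields q_i = 183/8.

22.88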